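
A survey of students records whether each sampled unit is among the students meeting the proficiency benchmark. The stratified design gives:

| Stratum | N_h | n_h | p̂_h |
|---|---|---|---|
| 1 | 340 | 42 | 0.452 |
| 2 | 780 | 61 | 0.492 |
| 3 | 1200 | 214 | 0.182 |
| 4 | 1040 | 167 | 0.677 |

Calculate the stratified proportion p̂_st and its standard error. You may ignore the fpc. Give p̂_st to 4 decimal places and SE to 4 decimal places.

p̂_st ≈ 0.4345, SE ≈ 0.0224

N = 3360; stratum weights W_h = N_h/N.
p̂_st = Σ W_h p̂_h = (340·0.452 + 780·0.492 + 1200·0.182 + 1040·0.677)/3360 = 0.43450
V̂(p̂_st) = Σ W_h² p̂_h(1−p̂_h)/(n_h−1):
  stratum 1: (340/3360)²·0.452·0.548/41 = 6.18606e-05
  stratum 2: (780/3360)²·0.492·0.508/60 = 0.000224485
  stratum 3: (1200/3360)²·0.182·0.818/213 = 8.91516e-05
  stratum 4: (1040/3360)²·0.677·0.323/166 = 0.000126203
V̂(p̂_st) = 0.000501701; SE = √V̂ = 0.0223987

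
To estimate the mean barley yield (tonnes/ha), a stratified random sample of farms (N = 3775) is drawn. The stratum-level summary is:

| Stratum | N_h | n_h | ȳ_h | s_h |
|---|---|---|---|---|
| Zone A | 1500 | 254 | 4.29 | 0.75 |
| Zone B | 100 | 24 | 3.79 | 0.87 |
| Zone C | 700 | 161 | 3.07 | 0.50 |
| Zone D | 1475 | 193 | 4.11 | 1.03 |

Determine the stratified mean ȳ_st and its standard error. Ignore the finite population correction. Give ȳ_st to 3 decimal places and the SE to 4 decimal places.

ȳ_st ≈ 3.980, SE ≈ 0.0356

ȳ_st = Σ W_h ȳ_h = (1500·4.29 + 100·3.79 + 700·3.07 + 1475·4.11)/3775 = 3.98020
V̂(ȳ_st) = Σ W_h² s_h²/n_h, with W_h = N_h/N and N = 3775:
  stratum Zone A: (1500/3775)²·0.75²/254 = 0.000349653
  stratum Zone B: (100/3775)²·0.87²/24 = 2.21306e-05
  stratum Zone C: (700/3775)²·0.50²/161 = 5.3392e-05
  stratum Zone D: (1475/3775)²·1.03²/193 = 0.000839203
V̂(ȳ_st) = 0.00126438
SE(ȳ_st) = √0.00126438 = 0.0355581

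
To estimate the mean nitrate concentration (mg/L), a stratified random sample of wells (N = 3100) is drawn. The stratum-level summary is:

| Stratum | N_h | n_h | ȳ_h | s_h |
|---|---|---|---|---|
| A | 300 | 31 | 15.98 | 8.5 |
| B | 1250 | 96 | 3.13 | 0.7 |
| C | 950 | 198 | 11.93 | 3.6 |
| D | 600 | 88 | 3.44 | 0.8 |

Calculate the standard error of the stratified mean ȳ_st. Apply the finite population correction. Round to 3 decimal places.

SE(ȳ_st) ≈ 0.159

V̂(ȳ_st) = Σ W_h² (1 − n_h/N_h) s_h²/n_h, with W_h = N_h/N and N = 3100:
  stratum A: (300/3100)²·(1 − 31/300)·8.5²/31 = 0.0195716
  stratum B: (1250/3100)²·(1 − 96/1250)·0.7²/96 = 0.000766156
  stratum C: (950/3100)²·(1 − 198/950)·3.6²/198 = 0.00486584
  stratum D: (600/3100)²·(1 − 88/600)·0.8²/88 = 0.000232485
V̂(ȳ_st) = 0.0254361
SE(ȳ_st) = √0.0254361 = 0.159487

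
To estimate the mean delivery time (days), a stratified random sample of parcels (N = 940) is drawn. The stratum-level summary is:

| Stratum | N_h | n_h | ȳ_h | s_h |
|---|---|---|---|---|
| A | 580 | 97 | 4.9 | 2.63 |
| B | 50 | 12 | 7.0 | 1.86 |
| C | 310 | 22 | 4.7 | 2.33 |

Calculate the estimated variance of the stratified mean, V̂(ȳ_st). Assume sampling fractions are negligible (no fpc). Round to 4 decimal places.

V̂(ȳ_st) ≈ 0.0548

V̂(ȳ_st) = Σ W_h² s_h²/n_h, with W_h = N_h/N and N = 940:
  stratum A: (580/940)²·2.63²/97 = 0.0271481
  stratum B: (50/940)²·1.86²/12 = 0.000815697
  stratum C: (310/940)²·2.33²/22 = 0.0268384
V̂(ȳ_st) = 0.0548022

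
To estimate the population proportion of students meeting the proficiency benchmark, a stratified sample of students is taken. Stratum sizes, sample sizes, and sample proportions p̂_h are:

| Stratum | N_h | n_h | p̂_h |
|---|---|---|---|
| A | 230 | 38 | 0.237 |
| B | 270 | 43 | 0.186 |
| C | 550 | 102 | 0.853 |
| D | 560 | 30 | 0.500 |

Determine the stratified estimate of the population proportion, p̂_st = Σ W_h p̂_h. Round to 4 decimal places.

p̂_st ≈ 0.5304

N = 1610; stratum weights W_h = N_h/N.
p̂_st = Σ W_h p̂_h = (230·0.237 + 270·0.186 + 550·0.853 + 560·0.500)/1610 = 0.53036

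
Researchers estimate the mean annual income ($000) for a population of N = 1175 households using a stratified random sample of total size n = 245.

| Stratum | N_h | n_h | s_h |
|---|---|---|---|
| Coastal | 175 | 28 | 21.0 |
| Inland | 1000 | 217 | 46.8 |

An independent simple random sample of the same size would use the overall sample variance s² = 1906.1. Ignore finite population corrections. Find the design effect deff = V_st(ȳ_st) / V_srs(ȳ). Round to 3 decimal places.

V̂(ȳ_st) = Σ W_h² s_h²/n_h, with W_h = N_h/N and N = 1175:
  stratum Coastal: (175/1175)²·21.0²/28 = 0.349366
  stratum Inland: (1000/1175)²·46.8²/217 = 7.31065
V_st = 7.66002
V_srs = s²/n = 1906.1/245 = 7.78
deff = V_st / V_srs = 7.66002/7.78 = 0.9846

deff ≈ 0.985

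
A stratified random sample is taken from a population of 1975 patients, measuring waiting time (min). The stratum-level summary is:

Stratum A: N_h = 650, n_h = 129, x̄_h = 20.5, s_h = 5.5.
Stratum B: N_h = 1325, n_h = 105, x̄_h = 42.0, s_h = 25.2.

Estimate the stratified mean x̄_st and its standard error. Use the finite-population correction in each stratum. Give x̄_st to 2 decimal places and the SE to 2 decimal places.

x̄_st ≈ 34.92, SE ≈ 1.59

x̄_st = Σ W_h x̄_h = (650·20.5 + 1325·42.0)/1975 = 34.92405
V̂(x̄_st) = Σ W_h² (1 − n_h/N_h) s_h²/n_h, with W_h = N_h/N and N = 1975:
  stratum A: (650/1975)²·(1 − 129/650)·5.5²/129 = 0.0203588
  stratum B: (1325/1975)²·(1 − 105/1325)·25.2²/105 = 2.50642
V̂(x̄_st) = 2.52678
SE(x̄_st) = √2.52678 = 1.58958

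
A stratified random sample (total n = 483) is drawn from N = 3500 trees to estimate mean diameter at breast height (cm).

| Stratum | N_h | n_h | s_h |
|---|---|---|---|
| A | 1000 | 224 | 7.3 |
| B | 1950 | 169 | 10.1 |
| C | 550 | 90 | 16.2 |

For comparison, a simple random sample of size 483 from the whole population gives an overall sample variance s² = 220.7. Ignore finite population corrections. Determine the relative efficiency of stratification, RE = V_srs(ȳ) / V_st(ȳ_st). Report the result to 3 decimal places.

V̂(ȳ_st) = Σ W_h² s_h²/n_h, with W_h = N_h/N and N = 3500:
  stratum A: (1000/3500)²·7.3²/224 = 0.0194206
  stratum B: (1950/3500)²·10.1²/169 = 0.187365
  stratum C: (550/3500)²·16.2²/90 = 0.0720073
V_st = 0.278793
V_srs = s²/n = 220.7/483 = 0.456936
Relative efficiency = V_srs / V_st = 0.456936/0.278793 = 1.6390

RE ≈ 1.639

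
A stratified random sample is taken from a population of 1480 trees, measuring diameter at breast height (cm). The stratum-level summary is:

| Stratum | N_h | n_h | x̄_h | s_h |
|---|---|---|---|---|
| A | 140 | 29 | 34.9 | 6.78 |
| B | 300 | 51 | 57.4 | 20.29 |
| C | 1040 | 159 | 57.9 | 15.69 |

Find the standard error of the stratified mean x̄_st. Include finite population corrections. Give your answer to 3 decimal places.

SE(x̄_st) ≈ 0.967

V̂(x̄_st) = Σ W_h² (1 − n_h/N_h) s_h²/n_h, with W_h = N_h/N and N = 1480:
  stratum A: (140/1480)²·(1 − 29/140)·6.78²/29 = 0.0112458
  stratum B: (300/1480)²·(1 − 51/300)·20.29²/51 = 0.27529
  stratum C: (1040/1480)²·(1 − 159/1040)·15.69²/159 = 0.647641
V̂(x̄_st) = 0.934178
SE(x̄_st) = √0.934178 = 0.966529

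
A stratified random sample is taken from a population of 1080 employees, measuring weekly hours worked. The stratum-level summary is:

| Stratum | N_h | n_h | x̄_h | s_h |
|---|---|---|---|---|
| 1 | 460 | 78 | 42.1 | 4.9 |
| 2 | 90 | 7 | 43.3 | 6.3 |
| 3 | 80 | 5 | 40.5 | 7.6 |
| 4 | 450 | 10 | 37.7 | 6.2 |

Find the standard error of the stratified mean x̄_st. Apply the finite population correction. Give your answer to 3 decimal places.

V̂(x̄_st) = Σ W_h² (1 − n_h/N_h) s_h²/n_h, with W_h = N_h/N and N = 1080:
  stratum 1: (460/1080)²·(1 − 78/460)·4.9²/78 = 0.0463736
  stratum 2: (90/1080)²·(1 − 7/90)·6.3²/7 = 0.0363125
  stratum 3: (80/1080)²·(1 − 5/80)·7.6²/5 = 0.0594239
  stratum 4: (450/1080)²·(1 − 10/450)·6.2²/10 = 0.652531
V̂(x̄_st) = 0.794641
SE(x̄_st) = √0.794641 = 0.891426

SE(x̄_st) ≈ 0.891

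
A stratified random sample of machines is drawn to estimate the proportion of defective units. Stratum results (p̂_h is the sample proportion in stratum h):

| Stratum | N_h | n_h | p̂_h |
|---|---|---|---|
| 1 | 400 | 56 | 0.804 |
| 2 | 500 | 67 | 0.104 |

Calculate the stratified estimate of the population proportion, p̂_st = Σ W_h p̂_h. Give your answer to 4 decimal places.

p̂_st ≈ 0.4151

N = 900; stratum weights W_h = N_h/N.
p̂_st = Σ W_h p̂_h = (400·0.804 + 500·0.104)/900 = 0.41511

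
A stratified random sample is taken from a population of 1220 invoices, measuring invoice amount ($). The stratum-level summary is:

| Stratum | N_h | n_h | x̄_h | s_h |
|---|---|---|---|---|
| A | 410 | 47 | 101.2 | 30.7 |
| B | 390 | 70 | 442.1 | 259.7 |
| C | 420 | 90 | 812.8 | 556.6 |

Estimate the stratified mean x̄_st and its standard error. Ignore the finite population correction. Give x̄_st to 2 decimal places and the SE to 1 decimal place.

x̄_st ≈ 455.15, SE ≈ 22.6

x̄_st = Σ W_h x̄_h = (410·101.2 + 390·442.1 + 420·812.8)/1220 = 455.15328
V̂(x̄_st) = Σ W_h² s_h²/n_h, with W_h = N_h/N and N = 1220:
  stratum A: (410/1220)²·30.7²/47 = 2.26478
  stratum B: (390/1220)²·259.7²/70 = 98.459
  stratum C: (420/1220)²·556.6²/90 = 407.965
V̂(x̄_st) = 508.689
SE(x̄_st) = √508.689 = 22.5541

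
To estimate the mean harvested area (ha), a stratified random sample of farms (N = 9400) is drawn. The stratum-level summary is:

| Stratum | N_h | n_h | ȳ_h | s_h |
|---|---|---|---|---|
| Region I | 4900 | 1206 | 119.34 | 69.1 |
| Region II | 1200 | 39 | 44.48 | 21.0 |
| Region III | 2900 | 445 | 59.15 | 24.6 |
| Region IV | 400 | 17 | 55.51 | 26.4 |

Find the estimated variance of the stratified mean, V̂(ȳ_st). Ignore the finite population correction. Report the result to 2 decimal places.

V̂(ȳ_st) ≈ 1.46

V̂(ȳ_st) = Σ W_h² s_h²/n_h, with W_h = N_h/N and N = 9400:
  stratum Region I: (4900/9400)²·69.1²/1206 = 1.07583
  stratum Region II: (1200/9400)²·21.0²/39 = 0.184281
  stratum Region III: (2900/9400)²·24.6²/445 = 0.129435
  stratum Region IV: (400/9400)²·26.4²/17 = 0.0742375
V̂(ȳ_st) = 1.46379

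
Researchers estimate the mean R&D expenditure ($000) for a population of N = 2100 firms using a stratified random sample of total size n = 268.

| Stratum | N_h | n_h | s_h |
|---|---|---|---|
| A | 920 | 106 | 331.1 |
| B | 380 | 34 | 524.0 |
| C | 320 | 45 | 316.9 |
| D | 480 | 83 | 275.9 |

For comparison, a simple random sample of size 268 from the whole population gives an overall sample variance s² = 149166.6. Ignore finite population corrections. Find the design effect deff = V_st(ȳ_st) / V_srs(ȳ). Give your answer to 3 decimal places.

V̂(ȳ_st) = Σ W_h² s_h²/n_h, with W_h = N_h/N and N = 2100:
  stratum A: (920/2100)²·331.1²/106 = 198.495
  stratum B: (380/2100)²·524.0²/34 = 264.431
  stratum C: (320/2100)²·316.9²/45 = 51.8195
  stratum D: (480/2100)²·275.9²/83 = 47.9147
V_st = 562.66
V_srs = s²/n = 149166.6/268 = 556.592
deff = V_st / V_srs = 562.66/556.592 = 1.0109

deff ≈ 1.011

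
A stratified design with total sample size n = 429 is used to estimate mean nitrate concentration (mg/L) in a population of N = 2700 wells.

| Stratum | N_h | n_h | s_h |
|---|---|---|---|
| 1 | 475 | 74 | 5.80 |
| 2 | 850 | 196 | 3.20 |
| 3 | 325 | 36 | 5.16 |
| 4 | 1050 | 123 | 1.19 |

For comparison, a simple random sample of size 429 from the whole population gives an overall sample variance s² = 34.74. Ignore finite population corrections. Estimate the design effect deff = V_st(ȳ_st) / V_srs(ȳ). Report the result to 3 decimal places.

V̂(ȳ_st) = Σ W_h² s_h²/n_h, with W_h = N_h/N and N = 2700:
  stratum 1: (475/2700)²·5.80²/74 = 0.0140697
  stratum 2: (850/2700)²·3.20²/196 = 0.00517791
  stratum 3: (325/2700)²·5.16²/36 = 0.0107161
  stratum 4: (1050/2700)²·1.19²/123 = 0.00174116
V_st = 0.0317048
V_srs = s²/n = 34.74/429 = 0.080979
deff = V_st / V_srs = 0.0317048/0.080979 = 0.3915

deff ≈ 0.392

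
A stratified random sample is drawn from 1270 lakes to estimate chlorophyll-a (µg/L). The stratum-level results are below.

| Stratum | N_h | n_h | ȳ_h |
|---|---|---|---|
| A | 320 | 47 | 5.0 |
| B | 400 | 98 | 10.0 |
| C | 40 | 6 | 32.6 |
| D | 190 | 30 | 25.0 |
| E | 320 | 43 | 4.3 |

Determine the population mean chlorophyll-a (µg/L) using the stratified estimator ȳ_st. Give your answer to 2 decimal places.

N = Σ N_h = 1270. Stratum weights W_h = N_h/N.
ȳ_st = (320·5.0 + 400·10.0 + 40·32.6 + 190·25.0 + 320·4.3) / 1270 = 10.2598

ȳ_st ≈ 10.26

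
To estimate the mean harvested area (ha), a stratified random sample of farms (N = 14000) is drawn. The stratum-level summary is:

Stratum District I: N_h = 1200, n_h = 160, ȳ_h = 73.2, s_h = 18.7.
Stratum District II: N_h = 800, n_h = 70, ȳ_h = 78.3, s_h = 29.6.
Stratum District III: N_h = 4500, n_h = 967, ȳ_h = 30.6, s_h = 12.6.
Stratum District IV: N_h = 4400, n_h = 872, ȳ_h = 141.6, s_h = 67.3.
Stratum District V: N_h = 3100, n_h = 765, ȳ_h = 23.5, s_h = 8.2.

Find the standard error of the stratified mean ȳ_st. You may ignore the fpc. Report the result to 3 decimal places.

V̂(ȳ_st) = Σ W_h² s_h²/n_h, with W_h = N_h/N and N = 14000:
  stratum District I: (1200/14000)²·18.7²/160 = 0.0160572
  stratum District II: (800/14000)²·29.6²/70 = 0.0408704
  stratum District III: (4500/14000)²·12.6²/967 = 0.0169623
  stratum District IV: (4400/14000)²·67.3²/872 = 0.513054
  stratum District V: (3100/14000)²·8.2²/765 = 0.00430957
V̂(ȳ_st) = 0.591253
SE(ȳ_st) = √0.591253 = 0.76893

SE(ȳ_st) ≈ 0.769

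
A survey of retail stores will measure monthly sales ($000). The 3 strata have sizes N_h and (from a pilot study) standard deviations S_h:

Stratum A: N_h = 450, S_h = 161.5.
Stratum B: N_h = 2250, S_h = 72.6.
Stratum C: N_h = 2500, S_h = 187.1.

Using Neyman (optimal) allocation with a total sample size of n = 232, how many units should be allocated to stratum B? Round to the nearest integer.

Neyman allocation: n_h = n · N_h S_h / Σ N_i S_i, with n = 232.
  stratum A: N_h·S_h = 450·161.5 = 72675.00
  stratum B: N_h·S_h = 2250·72.6 = 163350.00
  stratum C: N_h·S_h = 2500·187.1 = 467750.00
Σ N_h S_h = 703775.00
n for stratum B = 232·163350.00/703775.00 = 53.848 → 54

54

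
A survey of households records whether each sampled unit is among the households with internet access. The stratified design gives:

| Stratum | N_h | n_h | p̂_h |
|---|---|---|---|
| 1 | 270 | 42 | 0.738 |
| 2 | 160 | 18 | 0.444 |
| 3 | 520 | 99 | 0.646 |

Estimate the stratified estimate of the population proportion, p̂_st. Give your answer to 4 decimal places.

N = 950; stratum weights W_h = N_h/N.
p̂_st = Σ W_h p̂_h = (270·0.738 + 160·0.444 + 520·0.646)/950 = 0.63813

p̂_st ≈ 0.6381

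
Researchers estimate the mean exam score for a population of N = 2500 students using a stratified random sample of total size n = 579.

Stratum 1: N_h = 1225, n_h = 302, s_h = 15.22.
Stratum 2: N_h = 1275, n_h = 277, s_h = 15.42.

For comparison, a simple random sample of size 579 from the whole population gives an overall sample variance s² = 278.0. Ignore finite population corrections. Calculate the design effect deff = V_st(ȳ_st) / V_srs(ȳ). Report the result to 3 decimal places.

V̂(ȳ_st) = Σ W_h² s_h²/n_h, with W_h = N_h/N and N = 2500:
  stratum 1: (1225/2500)²·15.22²/302 = 0.184168
  stratum 2: (1275/2500)²·15.42²/277 = 0.223269
V_st = 0.407438
V_srs = s²/n = 278.0/579 = 0.480138
deff = V_st / V_srs = 0.407438/0.480138 = 0.8486

deff ≈ 0.849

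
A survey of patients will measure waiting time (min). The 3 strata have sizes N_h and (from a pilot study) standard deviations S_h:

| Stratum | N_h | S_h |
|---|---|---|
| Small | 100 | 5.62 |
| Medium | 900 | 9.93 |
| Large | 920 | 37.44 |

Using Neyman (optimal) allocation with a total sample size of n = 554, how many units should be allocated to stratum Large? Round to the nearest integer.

Neyman allocation: n_h = n · N_h S_h / Σ N_i S_i, with n = 554.
  stratum Small: N_h·S_h = 100·5.62 = 562.00
  stratum Medium: N_h·S_h = 900·9.93 = 8937.00
  stratum Large: N_h·S_h = 920·37.44 = 34444.80
Σ N_h S_h = 43943.80
n for stratum Large = 554·34444.80/43943.80 = 434.246 → 434

434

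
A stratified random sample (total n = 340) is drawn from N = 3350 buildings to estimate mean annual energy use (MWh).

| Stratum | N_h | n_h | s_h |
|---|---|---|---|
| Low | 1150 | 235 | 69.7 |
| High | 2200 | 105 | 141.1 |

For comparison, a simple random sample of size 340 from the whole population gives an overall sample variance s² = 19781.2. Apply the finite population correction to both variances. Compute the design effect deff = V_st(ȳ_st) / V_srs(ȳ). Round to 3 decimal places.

V̂(ȳ_st) = Σ W_h² (1 − n_h/N_h) s_h²/n_h, with W_h = N_h/N and N = 3350:
  stratum Low: (1150/3350)²·(1 − 235/1150)·69.7²/235 = 1.93833
  stratum High: (2200/3350)²·(1 − 105/2200)·141.1²/105 = 77.8721
V_st = 79.8104
V_srs = (1 − 340/3350)·19781.2/340 = 52.2752
deff = V_st / V_srs = 79.8104/52.2752 = 1.5267

deff ≈ 1.527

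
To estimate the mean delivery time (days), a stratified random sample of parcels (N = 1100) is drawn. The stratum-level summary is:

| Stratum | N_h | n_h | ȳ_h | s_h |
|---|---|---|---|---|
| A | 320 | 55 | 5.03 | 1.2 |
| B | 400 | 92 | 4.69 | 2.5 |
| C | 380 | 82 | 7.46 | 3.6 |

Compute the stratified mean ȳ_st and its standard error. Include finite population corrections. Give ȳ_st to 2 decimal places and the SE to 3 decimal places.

ȳ_st = Σ W_h ȳ_h = (320·5.03 + 400·4.69 + 380·7.46)/1100 = 5.74582
V̂(ȳ_st) = Σ W_h² (1 − n_h/N_h) s_h²/n_h, with W_h = N_h/N and N = 1100:
  stratum A: (320/1100)²·(1 − 55/320)·1.2²/55 = 0.00183489
  stratum B: (400/1100)²·(1 − 92/400)·2.5²/92 = 0.006917
  stratum C: (380/1100)²·(1 − 82/380)·3.6²/82 = 0.0147913
V̂(ȳ_st) = 0.0235432
SE(ȳ_st) = √0.0235432 = 0.153438

ȳ_st ≈ 5.75, SE ≈ 0.153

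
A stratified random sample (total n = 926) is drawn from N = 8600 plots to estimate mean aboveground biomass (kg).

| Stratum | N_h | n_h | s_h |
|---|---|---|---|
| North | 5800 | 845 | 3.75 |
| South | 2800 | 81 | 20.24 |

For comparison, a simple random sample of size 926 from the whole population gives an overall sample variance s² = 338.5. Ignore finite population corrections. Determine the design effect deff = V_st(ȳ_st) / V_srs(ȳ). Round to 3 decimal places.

deff ≈ 1.487

V̂(ȳ_st) = Σ W_h² s_h²/n_h, with W_h = N_h/N and N = 8600:
  stratum North: (5800/8600)²·3.75²/845 = 0.00756946
  stratum South: (2800/8600)²·20.24²/81 = 0.536112
V_st = 0.543681
V_srs = s²/n = 338.5/926 = 0.365551
deff = V_st / V_srs = 0.543681/0.365551 = 1.4873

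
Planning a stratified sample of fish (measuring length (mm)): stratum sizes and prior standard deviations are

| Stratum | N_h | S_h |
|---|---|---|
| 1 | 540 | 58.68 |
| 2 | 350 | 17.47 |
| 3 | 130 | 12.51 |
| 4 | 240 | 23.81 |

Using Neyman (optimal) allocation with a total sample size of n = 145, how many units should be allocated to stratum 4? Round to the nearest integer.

Neyman allocation: n_h = n · N_h S_h / Σ N_i S_i, with n = 145.
  stratum 1: N_h·S_h = 540·58.68 = 31687.20
  stratum 2: N_h·S_h = 350·17.47 = 6114.50
  stratum 3: N_h·S_h = 130·12.51 = 1626.30
  stratum 4: N_h·S_h = 240·23.81 = 5714.40
Σ N_h S_h = 45142.40
n for stratum 4 = 145·5714.40/45142.40 = 18.355 → 18

18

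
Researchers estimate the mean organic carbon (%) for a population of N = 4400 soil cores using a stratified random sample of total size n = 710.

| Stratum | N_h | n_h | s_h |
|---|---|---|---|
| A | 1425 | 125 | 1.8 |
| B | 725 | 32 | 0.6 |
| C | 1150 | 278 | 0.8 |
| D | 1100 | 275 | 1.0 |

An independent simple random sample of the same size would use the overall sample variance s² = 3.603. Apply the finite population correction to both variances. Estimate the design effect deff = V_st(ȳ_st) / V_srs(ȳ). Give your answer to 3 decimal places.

deff ≈ 0.719

V̂(ȳ_st) = Σ W_h² (1 − n_h/N_h) s_h²/n_h, with W_h = N_h/N and N = 4400:
  stratum A: (1425/4400)²·(1 − 125/1425)·1.8²/125 = 0.00248021
  stratum B: (725/4400)²·(1 − 32/725)·0.6²/32 = 0.000291957
  stratum C: (1150/4400)²·(1 − 278/1150)·0.8²/278 = 0.000119246
  stratum D: (1100/4400)²·(1 − 275/1100)·1.0²/275 = 0.000170455
V_st = 0.00306186
V_srs = (1 − 710/4400)·3.603/710 = 0.00425578
deff = V_st / V_srs = 0.00306186/0.00425578 = 0.7195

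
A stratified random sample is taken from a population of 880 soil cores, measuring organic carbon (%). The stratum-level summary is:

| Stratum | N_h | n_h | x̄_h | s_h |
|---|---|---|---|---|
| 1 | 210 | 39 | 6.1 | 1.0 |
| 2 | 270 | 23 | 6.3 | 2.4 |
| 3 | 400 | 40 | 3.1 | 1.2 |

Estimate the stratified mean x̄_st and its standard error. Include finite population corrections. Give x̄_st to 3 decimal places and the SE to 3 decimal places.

x̄_st = Σ W_h x̄_h = (210·6.1 + 270·6.3 + 400·3.1)/880 = 4.79773
V̂(x̄_st) = Σ W_h² (1 − n_h/N_h) s_h²/n_h, with W_h = N_h/N and N = 880:
  stratum 1: (210/880)²·(1 − 39/210)·1.0²/39 = 0.00118901
  stratum 2: (270/880)²·(1 − 23/270)·2.4²/23 = 0.021567
  stratum 3: (400/880)²·(1 − 40/400)·1.2²/40 = 0.00669421
V̂(x̄_st) = 0.0294502
SE(x̄_st) = √0.0294502 = 0.171611

x̄_st ≈ 4.798, SE ≈ 0.172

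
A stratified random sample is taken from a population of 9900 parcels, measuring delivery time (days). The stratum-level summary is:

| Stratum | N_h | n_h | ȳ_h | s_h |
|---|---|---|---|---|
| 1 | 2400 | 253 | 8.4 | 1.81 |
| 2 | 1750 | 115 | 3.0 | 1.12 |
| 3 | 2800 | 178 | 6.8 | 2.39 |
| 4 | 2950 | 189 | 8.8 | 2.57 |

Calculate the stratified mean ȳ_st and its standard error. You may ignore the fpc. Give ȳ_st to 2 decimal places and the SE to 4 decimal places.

ȳ_st ≈ 7.11, SE ≈ 0.0823

ȳ_st = Σ W_h ȳ_h = (2400·8.4 + 1750·3.0 + 2800·6.8 + 2950·8.8)/9900 = 7.11212
V̂(ȳ_st) = Σ W_h² s_h²/n_h, with W_h = N_h/N and N = 9900:
  stratum 1: (2400/9900)²·1.81²/253 = 0.000761007
  stratum 2: (1750/9900)²·1.12²/115 = 0.000340835
  stratum 3: (2800/9900)²·2.39²/178 = 0.00256697
  stratum 4: (2950/9900)²·2.57²/189 = 0.00310297
V̂(ȳ_st) = 0.00677179
SE(ȳ_st) = √0.00677179 = 0.0822909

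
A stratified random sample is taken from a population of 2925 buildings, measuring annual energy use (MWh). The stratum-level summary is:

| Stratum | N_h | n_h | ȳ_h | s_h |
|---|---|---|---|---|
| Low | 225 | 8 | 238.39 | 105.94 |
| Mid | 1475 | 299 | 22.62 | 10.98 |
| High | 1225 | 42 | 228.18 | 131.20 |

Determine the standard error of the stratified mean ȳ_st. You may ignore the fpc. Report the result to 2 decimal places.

SE(ȳ_st) ≈ 8.96

V̂(ȳ_st) = Σ W_h² s_h²/n_h, with W_h = N_h/N and N = 2925:
  stratum Low: (225/2925)²·105.94²/8 = 8.30125
  stratum Mid: (1475/2925)²·10.98²/299 = 0.102534
  stratum High: (1225/2925)²·131.20²/42 = 71.8851
V̂(ȳ_st) = 80.2889
SE(ȳ_st) = √80.2889 = 8.96041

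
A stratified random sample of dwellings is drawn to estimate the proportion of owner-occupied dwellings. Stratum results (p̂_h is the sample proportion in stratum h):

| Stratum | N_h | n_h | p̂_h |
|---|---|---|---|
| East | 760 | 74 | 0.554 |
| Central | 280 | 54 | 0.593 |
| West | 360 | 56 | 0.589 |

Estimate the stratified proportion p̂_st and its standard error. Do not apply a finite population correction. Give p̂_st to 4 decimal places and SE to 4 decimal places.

N = 1400; stratum weights W_h = N_h/N.
p̂_st = Σ W_h p̂_h = (760·0.554 + 280·0.593 + 360·0.589)/1400 = 0.57080
V̂(p̂_st) = Σ W_h² p̂_h(1−p̂_h)/(n_h−1):
  stratum East: (760/1400)²·0.554·0.446/73 = 0.000997454
  stratum Central: (280/1400)²·0.593·0.407/53 = 0.000182152
  stratum West: (360/1400)²·0.589·0.411/55 = 0.000291034
V̂(p̂_st) = 0.00147064; SE = √V̂ = 0.0383489

p̂_st ≈ 0.5708, SE ≈ 0.0383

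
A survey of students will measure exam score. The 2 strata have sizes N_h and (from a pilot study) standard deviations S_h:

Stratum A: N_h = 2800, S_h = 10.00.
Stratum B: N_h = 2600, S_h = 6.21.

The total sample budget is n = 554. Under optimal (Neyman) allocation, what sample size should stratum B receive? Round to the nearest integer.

203

Neyman allocation: n_h = n · N_h S_h / Σ N_i S_i, with n = 554.
  stratum A: N_h·S_h = 2800·10.00 = 28000.00
  stratum B: N_h·S_h = 2600·6.21 = 16146.00
Σ N_h S_h = 44146.00
n for stratum B = 554·16146.00/44146.00 = 202.620 → 203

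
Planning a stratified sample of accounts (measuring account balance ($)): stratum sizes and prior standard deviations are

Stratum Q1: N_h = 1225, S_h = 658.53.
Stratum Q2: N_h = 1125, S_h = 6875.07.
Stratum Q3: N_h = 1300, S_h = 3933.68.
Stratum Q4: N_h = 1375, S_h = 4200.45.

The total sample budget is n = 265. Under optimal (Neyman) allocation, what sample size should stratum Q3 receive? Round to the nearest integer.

70

Neyman allocation: n_h = n · N_h S_h / Σ N_i S_i, with n = 265.
  stratum Q1: N_h·S_h = 1225·658.53 = 806699.25
  stratum Q2: N_h·S_h = 1125·6875.07 = 7734453.75
  stratum Q3: N_h·S_h = 1300·3933.68 = 5113784.00
  stratum Q4: N_h·S_h = 1375·4200.45 = 5775618.75
Σ N_h S_h = 19430555.75
n for stratum Q3 = 265·5113784.00/19430555.75 = 69.743 → 70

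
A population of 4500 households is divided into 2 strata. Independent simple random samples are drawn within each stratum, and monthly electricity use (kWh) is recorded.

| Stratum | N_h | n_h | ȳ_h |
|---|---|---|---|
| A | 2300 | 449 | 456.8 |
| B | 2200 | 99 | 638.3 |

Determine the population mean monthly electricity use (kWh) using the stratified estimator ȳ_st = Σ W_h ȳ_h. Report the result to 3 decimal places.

N = Σ N_h = 4500. Stratum weights W_h = N_h/N.
ȳ_st = (2300·456.8 + 2200·638.3) / 4500 = 545.53333

ȳ_st ≈ 545.533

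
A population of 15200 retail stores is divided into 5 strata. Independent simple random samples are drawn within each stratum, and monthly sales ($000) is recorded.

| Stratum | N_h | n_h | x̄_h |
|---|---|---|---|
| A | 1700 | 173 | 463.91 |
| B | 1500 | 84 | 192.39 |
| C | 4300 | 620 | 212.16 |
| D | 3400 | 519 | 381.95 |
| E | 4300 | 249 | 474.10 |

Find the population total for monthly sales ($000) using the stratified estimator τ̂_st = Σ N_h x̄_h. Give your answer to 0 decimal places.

τ̂_st = Σ N_h x̄_h = 1700·463.91 + 1500·192.39 + 4300·212.16 + 3400·381.95 + 4300·474.10 = 5326780

τ̂_st ≈ 5326780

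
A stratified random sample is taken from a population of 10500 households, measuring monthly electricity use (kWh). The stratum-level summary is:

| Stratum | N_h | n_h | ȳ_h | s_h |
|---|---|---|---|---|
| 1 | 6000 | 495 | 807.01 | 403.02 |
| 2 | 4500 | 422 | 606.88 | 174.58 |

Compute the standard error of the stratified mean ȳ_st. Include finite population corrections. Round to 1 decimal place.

V̂(ȳ_st) = Σ W_h² (1 − n_h/N_h) s_h²/n_h, with W_h = N_h/N and N = 10500:
  stratum 1: (6000/10500)²·(1 − 495/6000)·403.02²/495 = 98.3055
  stratum 2: (4500/10500)²·(1 − 422/4500)·174.58²/422 = 12.0215
V̂(ȳ_st) = 110.327
SE(ȳ_st) = √110.327 = 10.5037

SE(ȳ_st) ≈ 10.5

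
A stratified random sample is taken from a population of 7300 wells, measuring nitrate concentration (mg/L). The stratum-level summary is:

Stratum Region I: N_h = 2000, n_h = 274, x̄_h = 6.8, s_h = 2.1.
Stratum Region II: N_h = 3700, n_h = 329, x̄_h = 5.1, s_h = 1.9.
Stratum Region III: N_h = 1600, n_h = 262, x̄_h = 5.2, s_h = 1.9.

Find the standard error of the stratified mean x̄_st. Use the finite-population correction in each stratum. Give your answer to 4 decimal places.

V̂(x̄_st) = Σ W_h² (1 − n_h/N_h) s_h²/n_h, with W_h = N_h/N and N = 7300:
  stratum Region I: (2000/7300)²·(1 − 274/2000)·2.1²/274 = 0.00104259
  stratum Region II: (3700/7300)²·(1 − 329/3700)·1.9²/329 = 0.00256818
  stratum Region III: (1600/7300)²·(1 − 262/1600)·1.9²/262 = 0.000553524
V̂(x̄_st) = 0.0041643
SE(x̄_st) = √0.0041643 = 0.0645314

SE(x̄_st) ≈ 0.0645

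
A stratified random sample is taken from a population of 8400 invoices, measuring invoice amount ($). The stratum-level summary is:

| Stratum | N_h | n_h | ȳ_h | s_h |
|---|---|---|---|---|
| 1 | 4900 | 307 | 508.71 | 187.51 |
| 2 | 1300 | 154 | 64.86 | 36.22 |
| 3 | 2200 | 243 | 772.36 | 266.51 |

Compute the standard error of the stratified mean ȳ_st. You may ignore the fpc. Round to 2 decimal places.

V̂(ȳ_st) = Σ W_h² s_h²/n_h, with W_h = N_h/N and N = 8400:
  stratum 1: (4900/8400)²·187.51²/307 = 38.9712
  stratum 2: (1300/8400)²·36.22²/154 = 0.204035
  stratum 3: (2200/8400)²·266.51²/243 = 20.0497
V̂(ȳ_st) = 59.2249
SE(ȳ_st) = √59.2249 = 7.69577

SE(ȳ_st) ≈ 7.70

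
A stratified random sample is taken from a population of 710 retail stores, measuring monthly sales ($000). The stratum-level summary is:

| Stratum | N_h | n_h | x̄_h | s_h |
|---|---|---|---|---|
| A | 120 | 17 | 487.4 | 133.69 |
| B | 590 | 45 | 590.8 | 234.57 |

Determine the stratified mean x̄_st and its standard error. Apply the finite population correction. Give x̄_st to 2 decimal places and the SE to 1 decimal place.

x̄_st ≈ 573.32, SE ≈ 28.4

x̄_st = Σ W_h x̄_h = (120·487.4 + 590·590.8)/710 = 573.32394
V̂(x̄_st) = Σ W_h² (1 − n_h/N_h) s_h²/n_h, with W_h = N_h/N and N = 710:
  stratum A: (120/710)²·(1 − 17/120)·133.69²/17 = 25.7781
  stratum B: (590/710)²·(1 − 45/590)·234.57²/45 = 779.945
V̂(x̄_st) = 805.724
SE(x̄_st) = √805.724 = 28.3853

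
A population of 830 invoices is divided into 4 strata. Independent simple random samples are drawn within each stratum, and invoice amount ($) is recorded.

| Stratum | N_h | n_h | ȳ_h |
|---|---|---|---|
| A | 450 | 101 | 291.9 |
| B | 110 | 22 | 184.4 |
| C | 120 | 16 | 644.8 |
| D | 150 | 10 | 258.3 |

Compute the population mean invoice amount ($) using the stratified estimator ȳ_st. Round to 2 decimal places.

N = Σ N_h = 830. Stratum weights W_h = N_h/N.
ȳ_st = (450·291.9 + 110·184.4 + 120·644.8 + 150·258.3) / 830 = 322.6024

ȳ_st ≈ 322.60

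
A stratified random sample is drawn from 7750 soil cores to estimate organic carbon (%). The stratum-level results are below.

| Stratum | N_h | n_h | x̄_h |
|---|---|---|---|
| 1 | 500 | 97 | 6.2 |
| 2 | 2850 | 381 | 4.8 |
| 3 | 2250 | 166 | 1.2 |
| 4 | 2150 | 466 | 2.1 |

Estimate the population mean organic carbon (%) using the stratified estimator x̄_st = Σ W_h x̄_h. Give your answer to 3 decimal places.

N = Σ N_h = 7750. Stratum weights W_h = N_h/N.
x̄_st = (500·6.2 + 2850·4.8 + 2250·1.2 + 2150·2.1) / 7750 = 3.09613

x̄_st ≈ 3.096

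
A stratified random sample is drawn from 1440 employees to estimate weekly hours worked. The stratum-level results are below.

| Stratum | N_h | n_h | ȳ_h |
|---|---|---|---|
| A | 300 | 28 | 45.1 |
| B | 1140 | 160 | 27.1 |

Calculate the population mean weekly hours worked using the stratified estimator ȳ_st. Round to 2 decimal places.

N = Σ N_h = 1440. Stratum weights W_h = N_h/N.
ȳ_st = (300·45.1 + 1140·27.1) / 1440 = 30.8500

ȳ_st ≈ 30.85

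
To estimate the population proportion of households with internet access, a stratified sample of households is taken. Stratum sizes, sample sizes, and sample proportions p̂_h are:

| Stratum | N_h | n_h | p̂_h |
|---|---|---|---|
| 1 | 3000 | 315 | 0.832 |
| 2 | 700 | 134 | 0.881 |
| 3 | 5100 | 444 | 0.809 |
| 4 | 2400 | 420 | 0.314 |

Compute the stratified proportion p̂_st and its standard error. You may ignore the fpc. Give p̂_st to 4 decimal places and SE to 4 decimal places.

p̂_st ≈ 0.7136, SE ≈ 0.0114

N = 11200; stratum weights W_h = N_h/N.
p̂_st = Σ W_h p̂_h = (3000·0.832 + 700·0.881 + 5100·0.809 + 2400·0.314)/11200 = 0.71359
V̂(p̂_st) = Σ W_h² p̂_h(1−p̂_h)/(n_h−1):
  stratum 1: (3000/11200)²·0.832·0.168/314 = 3.19381e-05
  stratum 2: (700/11200)²·0.881·0.119/133 = 3.07915e-06
  stratum 3: (5100/11200)²·0.809·0.191/443 = 7.2324e-05
  stratum 4: (2400/11200)²·0.314·0.686/419 = 2.36062e-05
V̂(p̂_st) = 0.000130947; SE = √V̂ = 0.0114432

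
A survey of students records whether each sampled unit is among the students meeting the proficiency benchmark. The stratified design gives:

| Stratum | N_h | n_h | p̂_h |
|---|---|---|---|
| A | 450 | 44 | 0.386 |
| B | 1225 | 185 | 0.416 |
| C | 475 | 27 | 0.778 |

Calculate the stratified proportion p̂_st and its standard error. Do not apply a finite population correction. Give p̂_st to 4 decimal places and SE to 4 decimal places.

p̂_st ≈ 0.4897, SE ≈ 0.0315

N = 2150; stratum weights W_h = N_h/N.
p̂_st = Σ W_h p̂_h = (450·0.386 + 1225·0.416 + 475·0.778)/2150 = 0.48970
V̂(p̂_st) = Σ W_h² p̂_h(1−p̂_h)/(n_h−1):
  stratum A: (450/2150)²·0.386·0.614/43 = 0.000241455
  stratum B: (1225/2150)²·0.416·0.584/184 = 0.000428631
  stratum C: (475/2150)²·0.778·0.222/26 = 0.000324242
V̂(p̂_st) = 0.000994328; SE = √V̂ = 0.031533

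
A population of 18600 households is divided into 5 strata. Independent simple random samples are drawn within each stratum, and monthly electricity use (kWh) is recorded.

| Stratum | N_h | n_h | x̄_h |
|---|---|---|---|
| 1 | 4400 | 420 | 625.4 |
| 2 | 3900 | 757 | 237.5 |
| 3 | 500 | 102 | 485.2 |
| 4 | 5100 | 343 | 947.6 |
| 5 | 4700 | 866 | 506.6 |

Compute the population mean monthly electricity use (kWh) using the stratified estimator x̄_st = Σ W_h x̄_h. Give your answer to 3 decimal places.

x̄_st ≈ 598.623

N = Σ N_h = 18600. Stratum weights W_h = N_h/N.
x̄_st = (4400·625.4 + 3900·237.5 + 500·485.2 + 5100·947.6 + 4700·506.6) / 18600 = 598.62312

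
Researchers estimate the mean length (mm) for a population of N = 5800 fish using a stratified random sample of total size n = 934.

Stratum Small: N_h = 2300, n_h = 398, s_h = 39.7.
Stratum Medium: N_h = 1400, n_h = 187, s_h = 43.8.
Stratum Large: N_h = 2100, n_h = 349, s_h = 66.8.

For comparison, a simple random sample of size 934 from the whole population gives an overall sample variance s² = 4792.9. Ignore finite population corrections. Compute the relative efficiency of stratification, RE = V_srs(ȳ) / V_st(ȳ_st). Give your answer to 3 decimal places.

V̂(ȳ_st) = Σ W_h² s_h²/n_h, with W_h = N_h/N and N = 5800:
  stratum Small: (2300/5800)²·39.7²/398 = 0.622727
  stratum Medium: (1400/5800)²·43.8²/187 = 0.597732
  stratum Large: (2100/5800)²·66.8²/349 = 1.67614
V_st = 2.8966
V_srs = s²/n = 4792.9/934 = 5.13158
Relative efficiency = V_srs / V_st = 5.13158/2.8966 = 1.7716

RE ≈ 1.772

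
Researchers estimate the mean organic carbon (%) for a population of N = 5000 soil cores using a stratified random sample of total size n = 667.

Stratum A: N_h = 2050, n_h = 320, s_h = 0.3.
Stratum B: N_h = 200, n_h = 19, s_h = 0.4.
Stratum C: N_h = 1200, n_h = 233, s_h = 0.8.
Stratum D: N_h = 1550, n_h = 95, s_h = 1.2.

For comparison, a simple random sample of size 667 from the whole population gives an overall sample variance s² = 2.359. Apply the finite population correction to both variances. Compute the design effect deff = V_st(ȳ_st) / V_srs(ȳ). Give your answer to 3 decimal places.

V̂(ȳ_st) = Σ W_h² (1 − n_h/N_h) s_h²/n_h, with W_h = N_h/N and N = 5000:
  stratum A: (2050/5000)²·(1 − 320/2050)·0.3²/320 = 3.98981e-05
  stratum B: (200/5000)²·(1 − 19/200)·0.4²/19 = 1.21937e-05
  stratum C: (1200/5000)²·(1 − 233/1200)·0.8²/233 = 0.000127495
  stratum D: (1550/5000)²·(1 − 95/1550)·1.2²/95 = 0.00136739
V_st = 0.00154698
V_srs = (1 − 667/5000)·2.359/667 = 0.00306493
deff = V_st / V_srs = 0.00154698/0.00306493 = 0.5047

deff ≈ 0.505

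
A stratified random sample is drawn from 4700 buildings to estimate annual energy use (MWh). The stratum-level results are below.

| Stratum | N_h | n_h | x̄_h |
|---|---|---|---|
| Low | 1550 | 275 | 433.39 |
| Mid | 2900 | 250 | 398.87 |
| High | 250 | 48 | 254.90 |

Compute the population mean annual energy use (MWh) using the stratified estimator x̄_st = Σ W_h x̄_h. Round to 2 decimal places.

N = Σ N_h = 4700. Stratum weights W_h = N_h/N.
x̄_st = (1550·433.39 + 2900·398.87 + 250·254.90) / 4700 = 402.5963

x̄_st ≈ 402.60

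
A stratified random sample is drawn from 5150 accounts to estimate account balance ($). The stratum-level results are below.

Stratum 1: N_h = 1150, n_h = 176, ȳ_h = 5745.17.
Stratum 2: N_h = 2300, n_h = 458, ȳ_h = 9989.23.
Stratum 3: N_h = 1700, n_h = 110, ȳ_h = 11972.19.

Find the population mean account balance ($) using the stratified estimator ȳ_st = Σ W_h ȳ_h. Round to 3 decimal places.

ȳ_st ≈ 9696.097

N = Σ N_h = 5150. Stratum weights W_h = N_h/N.
ȳ_st = (1150·5745.17 + 2300·9989.23 + 1700·11972.19) / 5150 = 9696.09660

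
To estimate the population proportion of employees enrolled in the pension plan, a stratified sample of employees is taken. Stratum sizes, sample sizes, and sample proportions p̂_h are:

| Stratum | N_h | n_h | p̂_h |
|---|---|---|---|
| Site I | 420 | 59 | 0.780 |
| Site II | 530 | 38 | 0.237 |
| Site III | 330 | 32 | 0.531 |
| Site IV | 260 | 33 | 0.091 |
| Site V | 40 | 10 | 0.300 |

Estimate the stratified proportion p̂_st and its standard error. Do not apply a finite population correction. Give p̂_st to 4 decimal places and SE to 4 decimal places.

p̂_st ≈ 0.4203, SE ≈ 0.0346

N = 1580; stratum weights W_h = N_h/N.
p̂_st = Σ W_h p̂_h = (420·0.780 + 530·0.237 + 330·0.531 + 260·0.091 + 40·0.300)/1580 = 0.42032
V̂(p̂_st) = Σ W_h² p̂_h(1−p̂_h)/(n_h−1):
  stratum Site I: (420/1580)²·0.780·0.220/58 = 0.000209061
  stratum Site II: (530/1580)²·0.237·0.763/37 = 0.000549932
  stratum Site III: (330/1580)²·0.531·0.469/31 = 0.000350445
  stratum Site IV: (260/1580)²·0.091·0.909/32 = 6.99984e-05
  stratum Site V: (40/1580)²·0.300·0.700/9 = 1.49549e-05
V̂(p̂_st) = 0.00119439; SE = √V̂ = 0.03456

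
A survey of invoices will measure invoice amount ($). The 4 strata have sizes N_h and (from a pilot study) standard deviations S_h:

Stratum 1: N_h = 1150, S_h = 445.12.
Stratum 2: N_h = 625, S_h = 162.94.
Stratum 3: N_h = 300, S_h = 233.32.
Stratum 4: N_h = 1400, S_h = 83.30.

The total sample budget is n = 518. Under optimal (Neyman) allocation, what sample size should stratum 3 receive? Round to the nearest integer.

45

Neyman allocation: n_h = n · N_h S_h / Σ N_i S_i, with n = 518.
  stratum 1: N_h·S_h = 1150·445.12 = 511888.00
  stratum 2: N_h·S_h = 625·162.94 = 101837.50
  stratum 3: N_h·S_h = 300·233.32 = 69996.00
  stratum 4: N_h·S_h = 1400·83.30 = 116620.00
Σ N_h S_h = 800341.50
n for stratum 3 = 518·69996.00/800341.50 = 45.303 → 45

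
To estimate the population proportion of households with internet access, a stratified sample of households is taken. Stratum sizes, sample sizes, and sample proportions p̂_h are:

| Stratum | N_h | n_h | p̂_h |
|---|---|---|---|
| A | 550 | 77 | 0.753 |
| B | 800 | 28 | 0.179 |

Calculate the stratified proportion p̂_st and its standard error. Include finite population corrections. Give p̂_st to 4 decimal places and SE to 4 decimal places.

N = 1350; stratum weights W_h = N_h/N.
p̂_st = Σ W_h p̂_h = (550·0.753 + 800·0.179)/1350 = 0.41285
V̂(p̂_st) = Σ W_h² (1 − n_h/N_h) p̂_h(1−p̂_h)/(n_h−1):
  stratum A: (550/1350)²·(1 − 77/550)·0.753·0.247/76 = 0.000349329
  stratum B: (800/1350)²·(1 − 28/800)·0.179·0.821/27 = 0.00184447
V̂(p̂_st) = 0.0021938; SE = √V̂ = 0.046838

p̂_st ≈ 0.4129, SE ≈ 0.0468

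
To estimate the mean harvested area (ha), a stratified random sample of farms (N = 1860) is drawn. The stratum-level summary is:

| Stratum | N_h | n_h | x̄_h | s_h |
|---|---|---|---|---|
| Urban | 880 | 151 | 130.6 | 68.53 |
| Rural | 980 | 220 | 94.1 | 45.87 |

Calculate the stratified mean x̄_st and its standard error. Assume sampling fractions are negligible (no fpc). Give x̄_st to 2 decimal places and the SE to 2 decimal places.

x̄_st ≈ 111.37, SE ≈ 3.10

x̄_st = Σ W_h x̄_h = (880·130.6 + 980·94.1)/1860 = 111.36882
V̂(x̄_st) = Σ W_h² s_h²/n_h, with W_h = N_h/N and N = 1860:
  stratum Urban: (880/1860)²·68.53²/151 = 6.96184
  stratum Rural: (980/1860)²·45.87²/220 = 2.65498
V̂(x̄_st) = 9.61682
SE(x̄_st) = √9.61682 = 3.1011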